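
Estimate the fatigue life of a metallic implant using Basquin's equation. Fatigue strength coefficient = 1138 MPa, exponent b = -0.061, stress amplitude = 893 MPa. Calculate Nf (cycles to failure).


sigma_a = sigma_f' * (2Nf)^b
2Nf = (sigma_a/sigma_f')^(1/b)
2Nf = (893/1138)^(1/-0.061)
2Nf = 53.220474
Nf = 26.61


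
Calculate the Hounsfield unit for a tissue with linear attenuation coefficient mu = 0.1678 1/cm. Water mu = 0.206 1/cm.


HU = ((mu_tissue - mu_water) / mu_water) * 1000
HU = ((0.1678 - 0.206) / 0.206) * 1000
HU = -185.4


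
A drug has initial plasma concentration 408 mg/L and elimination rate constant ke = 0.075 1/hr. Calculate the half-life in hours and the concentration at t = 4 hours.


t_half = ln(2) / ke = 0.693147 / 0.075 = 9.242 hr
C(t) = C0 * exp(-ke*t) = 408 * exp(-0.075*4)
C(4) = 302.3 mg/L


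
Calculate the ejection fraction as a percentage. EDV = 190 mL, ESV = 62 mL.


SV = EDV - ESV = 190 - 62 = 128 mL
EF = SV/EDV * 100 = 128/190 * 100
EF = 67.37%


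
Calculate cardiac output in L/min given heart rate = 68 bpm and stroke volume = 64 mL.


CO = HR * SV
CO = 68 * 64 / 1000
CO = 4.352 L/min


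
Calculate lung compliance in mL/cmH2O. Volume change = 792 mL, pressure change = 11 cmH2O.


C = dV / dP
C = 792 / 11
C = 72 mL/cmH2O


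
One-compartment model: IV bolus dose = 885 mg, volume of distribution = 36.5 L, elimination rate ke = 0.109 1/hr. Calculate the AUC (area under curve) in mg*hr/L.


C0 = Dose/Vd = 885/36.5 = 24.2466 mg/L
AUC = C0/ke = 24.2466/0.109
AUC = 222.4 mg*hr/L


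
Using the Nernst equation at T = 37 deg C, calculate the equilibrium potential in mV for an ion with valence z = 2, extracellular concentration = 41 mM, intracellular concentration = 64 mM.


E = (RT/(zF)) * ln(C_out/C_in)
T = 37 + 273.15 = 310.15 K
E = (8.314 * 310.15 / (2 * 96485)) * ln(41/64)
E = -5.951 mV


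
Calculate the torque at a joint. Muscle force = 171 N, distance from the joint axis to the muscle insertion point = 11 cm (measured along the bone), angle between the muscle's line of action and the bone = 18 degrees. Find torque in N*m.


Torque = F * d * sin(theta)   (moment arm = d*sin(theta))
d = 11 cm = 0.11 m
Torque = 171 * 0.11 * sin(18)
Torque = 5.813 N*m


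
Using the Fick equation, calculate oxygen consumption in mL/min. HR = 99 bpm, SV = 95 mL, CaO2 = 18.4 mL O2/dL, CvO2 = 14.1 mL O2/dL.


CO = HR*SV = 99*95/1000 = 9.405 L/min
a-v O2 diff = 18.4 - 14.1 = 4.3 mL/dL
VO2 = CO * (CaO2-CvO2) * 10 dL/L
VO2 = 9.405 * 4.3 * 10
VO2 = 404.4 mL/min


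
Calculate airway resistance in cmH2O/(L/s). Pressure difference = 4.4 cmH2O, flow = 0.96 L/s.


R = dP / flow
R = 4.4 / 0.96
R = 4.583 cmH2O/(L/s)


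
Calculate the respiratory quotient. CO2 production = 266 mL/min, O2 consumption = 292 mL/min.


RQ = VCO2 / VO2
RQ = 266 / 292
RQ = 0.911


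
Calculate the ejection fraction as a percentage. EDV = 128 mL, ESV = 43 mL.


SV = EDV - ESV = 128 - 43 = 85 mL
EF = SV/EDV * 100 = 85/128 * 100
EF = 66.41%


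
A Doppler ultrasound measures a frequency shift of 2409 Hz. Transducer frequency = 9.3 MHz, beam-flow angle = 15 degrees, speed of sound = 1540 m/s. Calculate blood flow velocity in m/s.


v = fd * c / (2 * f0 * cos(theta))
v = 2409 * 1540 / (2 * 9.3000e+06 * cos(15))
v = 0.2065 m/s


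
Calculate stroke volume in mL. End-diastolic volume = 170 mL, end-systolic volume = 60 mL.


SV = EDV - ESV
SV = 170 - 60
SV = 110 mL


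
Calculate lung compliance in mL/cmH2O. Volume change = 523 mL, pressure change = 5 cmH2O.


C = dV / dP
C = 523 / 5
C = 104.6 mL/cmH2O


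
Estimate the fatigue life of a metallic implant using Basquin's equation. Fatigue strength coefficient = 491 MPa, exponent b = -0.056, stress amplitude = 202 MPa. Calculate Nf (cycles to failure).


sigma_a = sigma_f' * (2Nf)^b
2Nf = (sigma_a/sigma_f')^(1/b)
2Nf = (202/491)^(1/-0.056)
2Nf = 7727480.3
Nf = 3.8637e+06


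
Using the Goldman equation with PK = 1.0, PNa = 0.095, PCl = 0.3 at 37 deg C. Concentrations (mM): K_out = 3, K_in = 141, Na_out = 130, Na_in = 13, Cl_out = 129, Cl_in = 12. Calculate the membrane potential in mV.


Vm = (RT/F)*ln((PK*Ko + PNa*Nao + PCl*Cli)/(PK*Ki + PNa*Nai + PCl*Clo))
Numer = 18.95, Denom = 180.935
Vm = -60.3 mV


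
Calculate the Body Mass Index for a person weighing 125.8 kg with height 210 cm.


BMI = weight / height^2
height = 210 cm = 2.1 m
BMI = 125.8 / 2.1^2
BMI = 28.53 kg/m^2


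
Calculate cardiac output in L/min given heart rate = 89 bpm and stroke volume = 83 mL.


CO = HR * SV
CO = 89 * 83 / 1000
CO = 7.387 L/min


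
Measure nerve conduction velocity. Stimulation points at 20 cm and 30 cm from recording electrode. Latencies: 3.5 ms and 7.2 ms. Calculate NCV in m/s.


Distance = (30 - 20) / 100 = 0.1 m
dt = (7.2 - 3.5) / 1000 = 0.0037 s
NCV = dist / dt = 27.03 m/s


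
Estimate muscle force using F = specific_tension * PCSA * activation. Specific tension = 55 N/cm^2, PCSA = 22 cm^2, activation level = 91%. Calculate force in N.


F = sigma * PCSA * activation
F = 55 * 22 * 0.91
F = 1101 N


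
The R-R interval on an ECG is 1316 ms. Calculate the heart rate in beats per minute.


HR = 60 / RR_interval(s)
RR = 1316 ms = 1.316 s
HR = 60 / 1.316 = 45.59 bpm


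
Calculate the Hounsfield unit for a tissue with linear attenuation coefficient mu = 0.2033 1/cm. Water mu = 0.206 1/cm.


HU = ((mu_tissue - mu_water) / mu_water) * 1000
HU = ((0.2033 - 0.206) / 0.206) * 1000
HU = -13.11


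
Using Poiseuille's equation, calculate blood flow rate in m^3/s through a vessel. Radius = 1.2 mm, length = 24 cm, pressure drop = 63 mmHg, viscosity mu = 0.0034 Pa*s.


Q = pi*r^4*dP / (8*mu*L)
r = 0.0012 m, L = 0.24 m
dP = 63 mmHg = 8399.286 Pa
Q = 8.3818e-06 m^3/s


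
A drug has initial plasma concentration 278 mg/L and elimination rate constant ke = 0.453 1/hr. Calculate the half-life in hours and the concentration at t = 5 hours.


t_half = ln(2) / ke = 0.693147 / 0.453 = 1.53 hr
C(t) = C0 * exp(-ke*t) = 278 * exp(-0.453*5)
C(5) = 28.86 mg/L


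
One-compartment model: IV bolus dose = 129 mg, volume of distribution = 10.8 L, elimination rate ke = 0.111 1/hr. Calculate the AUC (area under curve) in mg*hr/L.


C0 = Dose/Vd = 129/10.8 = 11.9444 mg/L
AUC = C0/ke = 11.9444/0.111
AUC = 107.6 mg*hr/L


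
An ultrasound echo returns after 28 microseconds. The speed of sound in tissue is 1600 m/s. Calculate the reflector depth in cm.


depth = c * t / 2
t = 28 us = 2.8000e-05 s
depth = 1600 * 2.8000e-05 / 2
depth = 0.0224 m = 2.24 cm


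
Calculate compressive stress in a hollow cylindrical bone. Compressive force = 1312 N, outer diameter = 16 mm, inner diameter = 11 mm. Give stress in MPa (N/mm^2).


A = pi*(r_o^2 - r_i^2)
r_o = 8 mm, r_i = 5.5 mm
A = 106.029 mm^2
sigma = F/A = 1312 / 106.029
sigma = 12.37 MPa


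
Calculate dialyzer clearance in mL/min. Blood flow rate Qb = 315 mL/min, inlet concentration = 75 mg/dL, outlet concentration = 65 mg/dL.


K = Qb * (Cb_in - Cb_out) / Cb_in
K = 315 * (75 - 65) / 75
K = 42 mL/min


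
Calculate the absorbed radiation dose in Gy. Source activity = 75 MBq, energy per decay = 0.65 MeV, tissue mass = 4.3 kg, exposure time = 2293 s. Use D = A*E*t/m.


A = 75 MBq = 7.5000e+07 Bq
E = 0.65 MeV = 1.0413e-13 J
D = A*E*t/m = 7.5000e+07*1.0413e-13*2293/4.3
D = 0.004165 Gy


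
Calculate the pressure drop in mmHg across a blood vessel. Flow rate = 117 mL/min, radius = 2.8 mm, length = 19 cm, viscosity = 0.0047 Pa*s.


dP = 8*mu*L*Q / (pi*r^4)
Q = 117 mL/min = 1.95e-06 m^3/s
dP = 72.143 Pa = 72.143 / 133.322 mmHg = 0.5411 mmHg


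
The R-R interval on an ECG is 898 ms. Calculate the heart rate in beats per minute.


HR = 60 / RR_interval(s)
RR = 898 ms = 0.898 s
HR = 60 / 0.898 = 66.82 bpm


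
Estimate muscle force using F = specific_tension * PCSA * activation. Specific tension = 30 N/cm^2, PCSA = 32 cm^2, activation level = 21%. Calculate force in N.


F = sigma * PCSA * activation
F = 30 * 32 * 0.21
F = 201.6 N


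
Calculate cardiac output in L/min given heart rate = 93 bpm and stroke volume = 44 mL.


CO = HR * SV
CO = 93 * 44 / 1000
CO = 4.092 L/min


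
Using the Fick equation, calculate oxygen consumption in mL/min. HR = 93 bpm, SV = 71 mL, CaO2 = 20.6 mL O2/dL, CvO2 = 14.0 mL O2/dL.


CO = HR*SV = 93*71/1000 = 6.603 L/min
a-v O2 diff = 20.6 - 14.0 = 6.6 mL/dL
VO2 = CO * (CaO2-CvO2) * 10 dL/L
VO2 = 6.603 * 6.6 * 10
VO2 = 435.8 mL/min


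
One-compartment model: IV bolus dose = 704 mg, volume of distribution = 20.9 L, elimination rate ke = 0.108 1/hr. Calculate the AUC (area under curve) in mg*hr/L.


C0 = Dose/Vd = 704/20.9 = 33.6842 mg/L
AUC = C0/ke = 33.6842/0.108
AUC = 311.9 mg*hr/L


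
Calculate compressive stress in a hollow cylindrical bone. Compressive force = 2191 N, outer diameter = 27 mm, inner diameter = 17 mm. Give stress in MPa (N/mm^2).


A = pi*(r_o^2 - r_i^2)
r_o = 13.5 mm, r_i = 8.5 mm
A = 345.575 mm^2
sigma = F/A = 2191 / 345.575
sigma = 6.34 MPa


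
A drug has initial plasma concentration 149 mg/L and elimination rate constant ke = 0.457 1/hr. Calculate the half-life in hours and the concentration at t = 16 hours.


t_half = ln(2) / ke = 0.693147 / 0.457 = 1.517 hr
C(t) = C0 * exp(-ke*t) = 149 * exp(-0.457*16)
C(16) = 0.09945 mg/L


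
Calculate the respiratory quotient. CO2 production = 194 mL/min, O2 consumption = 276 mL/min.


RQ = VCO2 / VO2
RQ = 194 / 276
RQ = 0.7029


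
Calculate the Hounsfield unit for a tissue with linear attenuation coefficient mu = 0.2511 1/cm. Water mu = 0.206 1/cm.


HU = ((mu_tissue - mu_water) / mu_water) * 1000
HU = ((0.2511 - 0.206) / 0.206) * 1000
HU = 218.9


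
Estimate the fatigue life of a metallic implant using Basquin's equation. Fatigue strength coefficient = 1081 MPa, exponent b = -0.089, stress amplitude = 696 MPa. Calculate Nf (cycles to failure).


sigma_a = sigma_f' * (2Nf)^b
2Nf = (sigma_a/sigma_f')^(1/b)
2Nf = (696/1081)^(1/-0.089)
2Nf = 140.76656
Nf = 70.38


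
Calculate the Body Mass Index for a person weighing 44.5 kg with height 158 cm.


BMI = weight / height^2
height = 158 cm = 1.58 m
BMI = 44.5 / 1.58^2
BMI = 17.83 kg/m^2


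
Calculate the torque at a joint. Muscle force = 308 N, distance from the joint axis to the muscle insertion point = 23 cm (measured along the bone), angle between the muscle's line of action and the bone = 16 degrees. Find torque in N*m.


Torque = F * d * sin(theta)   (moment arm = d*sin(theta))
d = 23 cm = 0.23 m
Torque = 308 * 0.23 * sin(16)
Torque = 19.53 N*m


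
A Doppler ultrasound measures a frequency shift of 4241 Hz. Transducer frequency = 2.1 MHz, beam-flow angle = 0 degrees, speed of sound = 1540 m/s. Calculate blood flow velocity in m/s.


v = fd * c / (2 * f0 * cos(theta))
v = 4241 * 1540 / (2 * 2.1000e+06 * cos(0))
v = 1.555 m/s


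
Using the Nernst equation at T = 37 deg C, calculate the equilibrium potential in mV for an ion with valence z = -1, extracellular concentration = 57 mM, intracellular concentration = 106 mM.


E = (RT/(zF)) * ln(C_out/C_in)
T = 37 + 273.15 = 310.15 K
E = (8.314 * 310.15 / (-1 * 96485)) * ln(57/106)
E = 16.58 mV


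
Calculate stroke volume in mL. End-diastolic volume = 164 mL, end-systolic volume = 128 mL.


SV = EDV - ESV
SV = 164 - 128
SV = 36 mL


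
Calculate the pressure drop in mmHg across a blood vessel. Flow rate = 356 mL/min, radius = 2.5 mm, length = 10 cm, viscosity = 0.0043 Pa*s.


dP = 8*mu*L*Q / (pi*r^4)
Q = 356 mL/min = 5.93333e-06 m^3/s
dP = 166.321 Pa = 166.321 / 133.322 mmHg = 1.248 mmHg


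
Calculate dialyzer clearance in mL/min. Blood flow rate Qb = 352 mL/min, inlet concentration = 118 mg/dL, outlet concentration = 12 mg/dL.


K = Qb * (Cb_in - Cb_out) / Cb_in
K = 352 * (118 - 12) / 118
K = 316.2 mL/min


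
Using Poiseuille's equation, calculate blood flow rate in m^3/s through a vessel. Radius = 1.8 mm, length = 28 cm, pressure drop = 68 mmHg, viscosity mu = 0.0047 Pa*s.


Q = pi*r^4*dP / (8*mu*L)
r = 0.0018 m, L = 0.28 m
dP = 68 mmHg = 9065.896 Pa
Q = 2.8399e-05 m^3/s


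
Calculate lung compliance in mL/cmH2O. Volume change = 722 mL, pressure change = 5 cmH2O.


C = dV / dP
C = 722 / 5
C = 144.4 mL/cmH2O


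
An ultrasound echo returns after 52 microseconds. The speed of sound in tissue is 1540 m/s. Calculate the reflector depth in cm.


depth = c * t / 2
t = 52 us = 5.2000e-05 s
depth = 1540 * 5.2000e-05 / 2
depth = 0.04004 m = 4.004 cm


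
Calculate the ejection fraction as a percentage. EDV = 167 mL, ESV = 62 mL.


SV = EDV - ESV = 167 - 62 = 105 mL
EF = SV/EDV * 100 = 105/167 * 100
EF = 62.87%


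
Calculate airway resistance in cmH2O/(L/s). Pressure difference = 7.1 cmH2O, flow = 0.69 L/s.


R = dP / flow
R = 7.1 / 0.69
R = 10.29 cmH2O/(L/s)


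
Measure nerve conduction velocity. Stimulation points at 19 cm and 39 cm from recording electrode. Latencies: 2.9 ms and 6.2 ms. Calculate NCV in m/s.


Distance = (39 - 19) / 100 = 0.2 m
dt = (6.2 - 2.9) / 1000 = 0.0033 s
NCV = dist / dt = 60.61 m/s


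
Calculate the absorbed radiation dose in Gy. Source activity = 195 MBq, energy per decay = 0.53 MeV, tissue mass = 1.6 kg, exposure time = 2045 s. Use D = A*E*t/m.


A = 195 MBq = 1.9500e+08 Bq
E = 0.53 MeV = 8.4906e-14 J
D = A*E*t/m = 1.9500e+08*8.4906e-14*2045/1.6
D = 0.02116 Gy


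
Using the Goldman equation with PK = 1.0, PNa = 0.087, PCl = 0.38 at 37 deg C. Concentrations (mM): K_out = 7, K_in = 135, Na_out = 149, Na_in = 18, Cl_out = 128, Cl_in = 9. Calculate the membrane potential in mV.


Vm = (RT/F)*ln((PK*Ko + PNa*Nao + PCl*Cli)/(PK*Ki + PNa*Nai + PCl*Clo))
Numer = 23.383, Denom = 185.206
Vm = -55.31 mV


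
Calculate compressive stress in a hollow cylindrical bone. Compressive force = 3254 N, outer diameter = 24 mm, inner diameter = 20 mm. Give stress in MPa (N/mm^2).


A = pi*(r_o^2 - r_i^2)
r_o = 12 mm, r_i = 10 mm
A = 138.23 mm^2
sigma = F/A = 3254 / 138.23
sigma = 23.54 MPa


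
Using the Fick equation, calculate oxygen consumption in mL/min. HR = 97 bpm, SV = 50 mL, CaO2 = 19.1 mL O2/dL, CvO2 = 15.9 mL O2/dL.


CO = HR*SV = 97*50/1000 = 4.85 L/min
a-v O2 diff = 19.1 - 15.9 = 3.2 mL/dL
VO2 = CO * (CaO2-CvO2) * 10 dL/L
VO2 = 4.85 * 3.2 * 10
VO2 = 155.2 mL/min


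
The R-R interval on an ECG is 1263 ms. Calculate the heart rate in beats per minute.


HR = 60 / RR_interval(s)
RR = 1263 ms = 1.263 s
HR = 60 / 1.263 = 47.51 bpm


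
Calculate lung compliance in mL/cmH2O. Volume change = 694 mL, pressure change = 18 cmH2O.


C = dV / dP
C = 694 / 18
C = 38.56 mL/cmH2O


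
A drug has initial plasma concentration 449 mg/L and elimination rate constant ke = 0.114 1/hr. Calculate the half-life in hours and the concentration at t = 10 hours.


t_half = ln(2) / ke = 0.693147 / 0.114 = 6.08 hr
C(t) = C0 * exp(-ke*t) = 449 * exp(-0.114*10)
C(10) = 143.6 mg/L


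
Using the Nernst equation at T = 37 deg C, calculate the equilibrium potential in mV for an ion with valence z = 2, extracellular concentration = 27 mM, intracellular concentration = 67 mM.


E = (RT/(zF)) * ln(C_out/C_in)
T = 37 + 273.15 = 310.15 K
E = (8.314 * 310.15 / (2 * 96485)) * ln(27/67)
E = -12.14 mV


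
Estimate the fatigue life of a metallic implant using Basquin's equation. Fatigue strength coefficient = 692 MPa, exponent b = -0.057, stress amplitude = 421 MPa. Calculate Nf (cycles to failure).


sigma_a = sigma_f' * (2Nf)^b
2Nf = (sigma_a/sigma_f')^(1/b)
2Nf = (421/692)^(1/-0.057)
2Nf = 6114.8519
Nf = 3057


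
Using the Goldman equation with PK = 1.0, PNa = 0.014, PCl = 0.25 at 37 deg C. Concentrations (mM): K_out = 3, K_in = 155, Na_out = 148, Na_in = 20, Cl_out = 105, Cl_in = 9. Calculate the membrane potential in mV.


Vm = (RT/F)*ln((PK*Ko + PNa*Nao + PCl*Cli)/(PK*Ki + PNa*Nai + PCl*Clo))
Numer = 7.322, Denom = 181.53
Vm = -85.8 mV


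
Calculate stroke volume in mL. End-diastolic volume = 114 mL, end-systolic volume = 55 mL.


SV = EDV - ESV
SV = 114 - 55
SV = 59 mL


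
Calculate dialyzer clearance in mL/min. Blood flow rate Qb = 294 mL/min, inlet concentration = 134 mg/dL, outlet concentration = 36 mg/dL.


K = Qb * (Cb_in - Cb_out) / Cb_in
K = 294 * (134 - 36) / 134
K = 215 mL/min


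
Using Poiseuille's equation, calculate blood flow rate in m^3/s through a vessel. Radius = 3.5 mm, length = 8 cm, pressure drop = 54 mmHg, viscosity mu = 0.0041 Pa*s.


Q = pi*r^4*dP / (8*mu*L)
r = 0.0035 m, L = 0.08 m
dP = 54 mmHg = 7199.388 Pa
Q = 0.001293 m^3/s


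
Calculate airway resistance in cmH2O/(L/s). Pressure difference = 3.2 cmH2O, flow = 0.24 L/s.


R = dP / flow
R = 3.2 / 0.24
R = 13.33 cmH2O/(L/s)


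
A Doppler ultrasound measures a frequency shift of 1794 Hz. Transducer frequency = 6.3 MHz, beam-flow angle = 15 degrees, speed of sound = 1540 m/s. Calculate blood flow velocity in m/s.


v = fd * c / (2 * f0 * cos(theta))
v = 1794 * 1540 / (2 * 6.3000e+06 * cos(15))
v = 0.227 m/s


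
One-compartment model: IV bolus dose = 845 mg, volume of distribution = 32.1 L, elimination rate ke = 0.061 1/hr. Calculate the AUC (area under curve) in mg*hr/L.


C0 = Dose/Vd = 845/32.1 = 26.324 mg/L
AUC = C0/ke = 26.324/0.061
AUC = 431.5 mg*hr/L


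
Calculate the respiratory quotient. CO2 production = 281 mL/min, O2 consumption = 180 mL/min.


RQ = VCO2 / VO2
RQ = 281 / 180
RQ = 1.561


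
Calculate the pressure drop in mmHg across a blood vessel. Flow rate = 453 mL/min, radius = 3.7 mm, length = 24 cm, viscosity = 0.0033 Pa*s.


dP = 8*mu*L*Q / (pi*r^4)
Q = 453 mL/min = 7.55e-06 m^3/s
dP = 81.2466 Pa = 81.2466 / 133.322 mmHg = 0.6094 mmHg


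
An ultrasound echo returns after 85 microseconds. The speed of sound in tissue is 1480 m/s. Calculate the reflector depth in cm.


depth = c * t / 2
t = 85 us = 8.5000e-05 s
depth = 1480 * 8.5000e-05 / 2
depth = 0.0629 m = 6.29 cm


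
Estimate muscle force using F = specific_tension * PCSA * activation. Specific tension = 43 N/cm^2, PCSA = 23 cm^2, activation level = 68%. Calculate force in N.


F = sigma * PCSA * activation
F = 43 * 23 * 0.68
F = 672.5 N


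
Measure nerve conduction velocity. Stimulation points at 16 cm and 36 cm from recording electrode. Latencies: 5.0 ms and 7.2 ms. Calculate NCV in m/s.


Distance = (36 - 16) / 100 = 0.2 m
dt = (7.2 - 5.0) / 1000 = 0.0022 s
NCV = dist / dt = 90.91 m/s


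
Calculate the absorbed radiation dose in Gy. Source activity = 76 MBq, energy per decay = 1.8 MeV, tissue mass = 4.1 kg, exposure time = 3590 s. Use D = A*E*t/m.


A = 76 MBq = 7.6000e+07 Bq
E = 1.8 MeV = 2.8836e-13 J
D = A*E*t/m = 7.6000e+07*2.8836e-13*3590/4.1
D = 0.01919 Gy


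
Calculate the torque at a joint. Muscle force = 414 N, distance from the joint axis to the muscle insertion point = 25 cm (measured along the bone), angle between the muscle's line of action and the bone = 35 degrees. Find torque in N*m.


Torque = F * d * sin(theta)   (moment arm = d*sin(theta))
d = 25 cm = 0.25 m
Torque = 414 * 0.25 * sin(35)
Torque = 59.37 N*m


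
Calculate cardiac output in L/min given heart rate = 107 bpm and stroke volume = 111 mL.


CO = HR * SV
CO = 107 * 111 / 1000
CO = 11.88 L/min


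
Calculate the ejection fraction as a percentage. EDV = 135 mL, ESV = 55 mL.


SV = EDV - ESV = 135 - 55 = 80 mL
EF = SV/EDV * 100 = 80/135 * 100
EF = 59.26%


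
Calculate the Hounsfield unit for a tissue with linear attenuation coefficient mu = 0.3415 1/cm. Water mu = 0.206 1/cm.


HU = ((mu_tissue - mu_water) / mu_water) * 1000
HU = ((0.3415 - 0.206) / 0.206) * 1000
HU = 657.8


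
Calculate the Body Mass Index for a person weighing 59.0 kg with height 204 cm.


BMI = weight / height^2
height = 204 cm = 2.04 m
BMI = 59.0 / 2.04^2
BMI = 14.18 kg/m^2


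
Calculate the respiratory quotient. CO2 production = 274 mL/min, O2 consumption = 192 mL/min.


RQ = VCO2 / VO2
RQ = 274 / 192
RQ = 1.427


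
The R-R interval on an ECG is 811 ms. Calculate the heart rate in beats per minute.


HR = 60 / RR_interval(s)
RR = 811 ms = 0.811 s
HR = 60 / 0.811 = 73.98 bpm


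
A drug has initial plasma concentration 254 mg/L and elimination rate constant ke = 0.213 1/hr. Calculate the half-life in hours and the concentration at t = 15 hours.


t_half = ln(2) / ke = 0.693147 / 0.213 = 3.254 hr
C(t) = C0 * exp(-ke*t) = 254 * exp(-0.213*15)
C(15) = 10.41 mg/L


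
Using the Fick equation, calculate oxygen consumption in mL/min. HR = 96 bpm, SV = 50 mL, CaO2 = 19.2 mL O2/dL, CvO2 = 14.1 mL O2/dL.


CO = HR*SV = 96*50/1000 = 4.8 L/min
a-v O2 diff = 19.2 - 14.1 = 5.1 mL/dL
VO2 = CO * (CaO2-CvO2) * 10 dL/L
VO2 = 4.8 * 5.1 * 10
VO2 = 244.8 mL/min


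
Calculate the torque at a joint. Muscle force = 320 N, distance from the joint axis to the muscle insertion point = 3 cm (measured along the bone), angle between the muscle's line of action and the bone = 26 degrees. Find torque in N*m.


Torque = F * d * sin(theta)   (moment arm = d*sin(theta))
d = 3 cm = 0.03 m
Torque = 320 * 0.03 * sin(26)
Torque = 4.208 N*m


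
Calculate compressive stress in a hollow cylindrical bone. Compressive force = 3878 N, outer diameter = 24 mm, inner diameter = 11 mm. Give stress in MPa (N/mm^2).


A = pi*(r_o^2 - r_i^2)
r_o = 12 mm, r_i = 5.5 mm
A = 357.356 mm^2
sigma = F/A = 3878 / 357.356
sigma = 10.85 MPa


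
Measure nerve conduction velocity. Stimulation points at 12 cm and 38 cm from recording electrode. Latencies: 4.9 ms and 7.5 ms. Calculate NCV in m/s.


Distance = (38 - 12) / 100 = 0.26 m
dt = (7.5 - 4.9) / 1000 = 0.0026 s
NCV = dist / dt = 100 m/s


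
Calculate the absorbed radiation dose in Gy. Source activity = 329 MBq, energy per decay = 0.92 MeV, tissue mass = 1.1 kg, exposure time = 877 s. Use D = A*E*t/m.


A = 329 MBq = 3.2900e+08 Bq
E = 0.92 MeV = 1.47384e-13 J
D = A*E*t/m = 3.2900e+08*1.47384e-13*877/1.1
D = 0.03866 Gy


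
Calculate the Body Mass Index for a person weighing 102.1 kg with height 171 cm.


BMI = weight / height^2
height = 171 cm = 1.71 m
BMI = 102.1 / 1.71^2
BMI = 34.92 kg/m^2


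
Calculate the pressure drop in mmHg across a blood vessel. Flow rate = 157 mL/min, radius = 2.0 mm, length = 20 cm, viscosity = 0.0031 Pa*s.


dP = 8*mu*L*Q / (pi*r^4)
Q = 157 mL/min = 2.61667e-06 m^3/s
dP = 258.203 Pa = 258.203 / 133.322 mmHg = 1.937 mmHg


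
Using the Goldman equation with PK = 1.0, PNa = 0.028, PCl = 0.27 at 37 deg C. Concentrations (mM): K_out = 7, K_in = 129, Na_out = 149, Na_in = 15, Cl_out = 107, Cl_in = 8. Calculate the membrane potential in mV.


Vm = (RT/F)*ln((PK*Ko + PNa*Nao + PCl*Cli)/(PK*Ki + PNa*Nai + PCl*Clo))
Numer = 13.332, Denom = 158.31
Vm = -66.13 mV


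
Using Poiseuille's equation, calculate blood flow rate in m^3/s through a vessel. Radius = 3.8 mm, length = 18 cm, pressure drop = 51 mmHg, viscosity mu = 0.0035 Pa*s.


Q = pi*r^4*dP / (8*mu*L)
r = 0.0038 m, L = 0.18 m
dP = 51 mmHg = 6799.422 Pa
Q = 8.8374e-04 m^3/s


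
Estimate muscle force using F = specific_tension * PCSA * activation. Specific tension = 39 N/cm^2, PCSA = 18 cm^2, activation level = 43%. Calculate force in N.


F = sigma * PCSA * activation
F = 39 * 18 * 0.43
F = 301.9 N


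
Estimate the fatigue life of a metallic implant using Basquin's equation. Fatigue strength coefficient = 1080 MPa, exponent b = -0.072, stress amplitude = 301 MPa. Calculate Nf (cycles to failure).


sigma_a = sigma_f' * (2Nf)^b
2Nf = (sigma_a/sigma_f')^(1/b)
2Nf = (301/1080)^(1/-0.072)
2Nf = 50857011
Nf = 2.5429e+07


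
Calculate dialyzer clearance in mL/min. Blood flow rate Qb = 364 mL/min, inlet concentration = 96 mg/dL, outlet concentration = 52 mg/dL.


K = Qb * (Cb_in - Cb_out) / Cb_in
K = 364 * (96 - 52) / 96
K = 166.8 mL/min


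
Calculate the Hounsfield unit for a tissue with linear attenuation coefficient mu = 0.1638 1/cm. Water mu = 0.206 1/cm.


HU = ((mu_tissue - mu_water) / mu_water) * 1000
HU = ((0.1638 - 0.206) / 0.206) * 1000
HU = -204.9


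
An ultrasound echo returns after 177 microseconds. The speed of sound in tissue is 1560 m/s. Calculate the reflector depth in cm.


depth = c * t / 2
t = 177 us = 1.7700e-04 s
depth = 1560 * 1.7700e-04 / 2
depth = 0.13806 m = 13.806 cm


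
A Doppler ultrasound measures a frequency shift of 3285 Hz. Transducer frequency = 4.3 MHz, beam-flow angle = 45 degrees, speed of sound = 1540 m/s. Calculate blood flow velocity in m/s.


v = fd * c / (2 * f0 * cos(theta))
v = 3285 * 1540 / (2 * 4.3000e+06 * cos(45))
v = 0.8319 m/s


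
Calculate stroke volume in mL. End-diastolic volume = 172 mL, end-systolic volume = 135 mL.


SV = EDV - ESV
SV = 172 - 135
SV = 37 mL


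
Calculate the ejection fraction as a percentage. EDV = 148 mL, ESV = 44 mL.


SV = EDV - ESV = 148 - 44 = 104 mL
EF = SV/EDV * 100 = 104/148 * 100
EF = 70.27%


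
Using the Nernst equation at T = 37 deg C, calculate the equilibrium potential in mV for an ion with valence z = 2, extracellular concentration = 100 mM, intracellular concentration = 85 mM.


E = (RT/(zF)) * ln(C_out/C_in)
T = 37 + 273.15 = 310.15 K
E = (8.314 * 310.15 / (2 * 96485)) * ln(100/85)
E = 2.172 mV


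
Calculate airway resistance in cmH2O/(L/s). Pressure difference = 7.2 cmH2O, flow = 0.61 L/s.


R = dP / flow
R = 7.2 / 0.61
R = 11.8 cmH2O/(L/s)


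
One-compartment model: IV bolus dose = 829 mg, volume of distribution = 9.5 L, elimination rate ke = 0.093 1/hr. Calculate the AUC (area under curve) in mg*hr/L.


C0 = Dose/Vd = 829/9.5 = 87.2632 mg/L
AUC = C0/ke = 87.2632/0.093
AUC = 938.3 mg*hr/L


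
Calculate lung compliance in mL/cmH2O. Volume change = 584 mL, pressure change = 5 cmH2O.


C = dV / dP
C = 584 / 5
C = 116.8 mL/cmH2O


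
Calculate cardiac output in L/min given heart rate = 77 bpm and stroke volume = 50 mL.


CO = HR * SV
CO = 77 * 50 / 1000
CO = 3.85 L/min


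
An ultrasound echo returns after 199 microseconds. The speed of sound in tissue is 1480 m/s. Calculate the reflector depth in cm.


depth = c * t / 2
t = 199 us = 1.9900e-04 s
depth = 1480 * 1.9900e-04 / 2
depth = 0.14726 m = 14.726 cm


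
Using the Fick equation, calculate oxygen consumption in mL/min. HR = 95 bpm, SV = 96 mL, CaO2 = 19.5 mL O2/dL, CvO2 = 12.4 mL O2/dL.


CO = HR*SV = 95*96/1000 = 9.12 L/min
a-v O2 diff = 19.5 - 12.4 = 7.1 mL/dL
VO2 = CO * (CaO2-CvO2) * 10 dL/L
VO2 = 9.12 * 7.1 * 10
VO2 = 647.5 mL/min


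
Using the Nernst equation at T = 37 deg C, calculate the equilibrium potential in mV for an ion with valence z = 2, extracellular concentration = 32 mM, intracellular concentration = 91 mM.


E = (RT/(zF)) * ln(C_out/C_in)
T = 37 + 273.15 = 310.15 K
E = (8.314 * 310.15 / (2 * 96485)) * ln(32/91)
E = -13.97 mV


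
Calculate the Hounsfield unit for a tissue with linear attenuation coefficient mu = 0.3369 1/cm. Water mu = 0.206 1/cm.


HU = ((mu_tissue - mu_water) / mu_water) * 1000
HU = ((0.3369 - 0.206) / 0.206) * 1000
HU = 635.4


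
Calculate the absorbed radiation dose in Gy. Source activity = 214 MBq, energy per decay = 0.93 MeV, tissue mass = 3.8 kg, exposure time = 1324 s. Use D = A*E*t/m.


A = 214 MBq = 2.1400e+08 Bq
E = 0.93 MeV = 1.48986e-13 J
D = A*E*t/m = 2.1400e+08*1.48986e-13*1324/3.8
D = 0.01111 Gy


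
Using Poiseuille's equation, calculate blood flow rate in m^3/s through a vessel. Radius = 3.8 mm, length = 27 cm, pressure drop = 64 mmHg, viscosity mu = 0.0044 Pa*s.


Q = pi*r^4*dP / (8*mu*L)
r = 0.0038 m, L = 0.27 m
dP = 64 mmHg = 8532.608 Pa
Q = 5.8811e-04 m^3/s


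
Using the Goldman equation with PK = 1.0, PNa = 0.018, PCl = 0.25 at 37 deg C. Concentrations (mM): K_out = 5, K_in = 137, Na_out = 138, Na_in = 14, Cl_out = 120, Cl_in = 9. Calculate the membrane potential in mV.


Vm = (RT/F)*ln((PK*Ko + PNa*Nao + PCl*Cli)/(PK*Ki + PNa*Nai + PCl*Clo))
Numer = 9.734, Denom = 167.252
Vm = -76 mV


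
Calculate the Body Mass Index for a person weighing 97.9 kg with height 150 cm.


BMI = weight / height^2
height = 150 cm = 1.5 m
BMI = 97.9 / 1.5^2
BMI = 43.51 kg/m^2


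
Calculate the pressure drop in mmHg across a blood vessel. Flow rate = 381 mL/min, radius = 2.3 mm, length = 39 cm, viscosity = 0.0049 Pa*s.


dP = 8*mu*L*Q / (pi*r^4)
Q = 381 mL/min = 6.35e-06 m^3/s
dP = 1104.24 Pa = 1104.24 / 133.322 mmHg = 8.283 mmHg


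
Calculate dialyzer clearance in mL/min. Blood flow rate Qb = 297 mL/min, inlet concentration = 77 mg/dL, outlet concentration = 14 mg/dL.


K = Qb * (Cb_in - Cb_out) / Cb_in
K = 297 * (77 - 14) / 77
K = 243 mL/min


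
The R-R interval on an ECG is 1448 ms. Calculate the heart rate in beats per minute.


HR = 60 / RR_interval(s)
RR = 1448 ms = 1.448 s
HR = 60 / 1.448 = 41.44 bpm


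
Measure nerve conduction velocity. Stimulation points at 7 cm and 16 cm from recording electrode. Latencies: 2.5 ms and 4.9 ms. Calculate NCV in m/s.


Distance = (16 - 7) / 100 = 0.09 m
dt = (4.9 - 2.5) / 1000 = 0.0024 s
NCV = dist / dt = 37.5 m/s


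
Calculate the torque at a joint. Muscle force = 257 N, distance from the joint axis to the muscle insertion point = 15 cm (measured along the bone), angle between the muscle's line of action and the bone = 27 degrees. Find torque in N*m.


Torque = F * d * sin(theta)   (moment arm = d*sin(theta))
d = 15 cm = 0.15 m
Torque = 257 * 0.15 * sin(27)
Torque = 17.5 N*m


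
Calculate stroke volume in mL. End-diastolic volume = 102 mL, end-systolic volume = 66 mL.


SV = EDV - ESV
SV = 102 - 66
SV = 36 mL


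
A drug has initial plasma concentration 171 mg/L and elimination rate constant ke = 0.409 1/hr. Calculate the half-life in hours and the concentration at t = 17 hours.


t_half = ln(2) / ke = 0.693147 / 0.409 = 1.695 hr
C(t) = C0 * exp(-ke*t) = 171 * exp(-0.409*17)
C(17) = 0.1634 mg/L


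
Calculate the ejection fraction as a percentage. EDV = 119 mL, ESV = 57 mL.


SV = EDV - ESV = 119 - 57 = 62 mL
EF = SV/EDV * 100 = 62/119 * 100
EF = 52.1%


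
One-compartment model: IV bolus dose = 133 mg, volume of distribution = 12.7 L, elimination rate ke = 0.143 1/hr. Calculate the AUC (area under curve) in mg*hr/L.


C0 = Dose/Vd = 133/12.7 = 10.4724 mg/L
AUC = C0/ke = 10.4724/0.143
AUC = 73.23 mg*hr/L


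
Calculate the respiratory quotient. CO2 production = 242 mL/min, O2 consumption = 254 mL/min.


RQ = VCO2 / VO2
RQ = 242 / 254
RQ = 0.9528


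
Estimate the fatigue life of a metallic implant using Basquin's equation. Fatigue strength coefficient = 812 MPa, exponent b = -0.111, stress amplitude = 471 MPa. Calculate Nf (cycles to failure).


sigma_a = sigma_f' * (2Nf)^b
2Nf = (sigma_a/sigma_f')^(1/b)
2Nf = (471/812)^(1/-0.111)
2Nf = 135.19077
Nf = 67.6


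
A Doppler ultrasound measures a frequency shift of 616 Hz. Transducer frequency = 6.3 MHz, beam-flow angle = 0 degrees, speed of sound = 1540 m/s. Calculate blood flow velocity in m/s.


v = fd * c / (2 * f0 * cos(theta))
v = 616 * 1540 / (2 * 6.3000e+06 * cos(0))
v = 0.07529 m/s


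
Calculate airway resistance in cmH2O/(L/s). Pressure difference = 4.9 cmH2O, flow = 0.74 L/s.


R = dP / flow
R = 4.9 / 0.74
R = 6.622 cmH2O/(L/s)


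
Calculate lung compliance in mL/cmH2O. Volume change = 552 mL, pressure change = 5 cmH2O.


C = dV / dP
C = 552 / 5
C = 110.4 mL/cmH2O


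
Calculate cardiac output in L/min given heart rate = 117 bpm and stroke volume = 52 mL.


CO = HR * SV
CO = 117 * 52 / 1000
CO = 6.084 L/min


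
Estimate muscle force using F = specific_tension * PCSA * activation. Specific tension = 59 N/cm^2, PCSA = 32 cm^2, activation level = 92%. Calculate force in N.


F = sigma * PCSA * activation
F = 59 * 32 * 0.92
F = 1737 N


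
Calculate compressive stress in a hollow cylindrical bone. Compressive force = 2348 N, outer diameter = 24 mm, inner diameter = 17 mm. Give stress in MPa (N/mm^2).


A = pi*(r_o^2 - r_i^2)
r_o = 12 mm, r_i = 8.5 mm
A = 225.409 mm^2
sigma = F/A = 2348 / 225.409
sigma = 10.42 MPa


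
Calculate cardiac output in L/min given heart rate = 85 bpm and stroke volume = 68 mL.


CO = HR * SV
CO = 85 * 68 / 1000
CO = 5.78 L/min


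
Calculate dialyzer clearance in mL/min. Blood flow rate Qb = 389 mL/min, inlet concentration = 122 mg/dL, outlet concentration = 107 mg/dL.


K = Qb * (Cb_in - Cb_out) / Cb_in
K = 389 * (122 - 107) / 122
K = 47.83 mL/min


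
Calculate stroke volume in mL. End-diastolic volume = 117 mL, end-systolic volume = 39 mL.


SV = EDV - ESV
SV = 117 - 39
SV = 78 mL


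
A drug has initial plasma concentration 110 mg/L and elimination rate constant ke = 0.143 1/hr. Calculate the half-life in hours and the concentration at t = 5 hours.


t_half = ln(2) / ke = 0.693147 / 0.143 = 4.847 hr
C(t) = C0 * exp(-ke*t) = 110 * exp(-0.143*5)
C(5) = 53.81 mg/L


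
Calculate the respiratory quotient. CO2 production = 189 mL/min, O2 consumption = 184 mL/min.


RQ = VCO2 / VO2
RQ = 189 / 184
RQ = 1.027


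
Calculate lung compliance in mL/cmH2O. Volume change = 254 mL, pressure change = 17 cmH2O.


C = dV / dP
C = 254 / 17
C = 14.94 mL/cmH2O


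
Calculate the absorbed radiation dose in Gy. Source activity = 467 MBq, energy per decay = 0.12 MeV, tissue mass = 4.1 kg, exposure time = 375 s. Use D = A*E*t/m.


A = 467 MBq = 4.6700e+08 Bq
E = 0.12 MeV = 1.9224e-14 J
D = A*E*t/m = 4.6700e+08*1.9224e-14*375/4.1
D = 8.2112e-04 Gy


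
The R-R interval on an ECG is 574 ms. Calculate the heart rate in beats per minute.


HR = 60 / RR_interval(s)
RR = 574 ms = 0.574 s
HR = 60 / 0.574 = 104.5 bpm


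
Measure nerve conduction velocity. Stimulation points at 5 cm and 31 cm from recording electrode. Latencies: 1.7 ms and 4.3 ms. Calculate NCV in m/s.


Distance = (31 - 5) / 100 = 0.26 m
dt = (4.3 - 1.7) / 1000 = 0.0026 s
NCV = dist / dt = 100 m/s


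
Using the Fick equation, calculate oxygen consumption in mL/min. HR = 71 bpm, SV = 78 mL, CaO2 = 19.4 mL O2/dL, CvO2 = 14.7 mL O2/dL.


CO = HR*SV = 71*78/1000 = 5.538 L/min
a-v O2 diff = 19.4 - 14.7 = 4.7 mL/dL
VO2 = CO * (CaO2-CvO2) * 10 dL/L
VO2 = 5.538 * 4.7 * 10
VO2 = 260.3 mL/min


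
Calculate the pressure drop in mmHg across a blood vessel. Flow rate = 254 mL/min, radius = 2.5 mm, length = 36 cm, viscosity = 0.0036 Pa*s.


dP = 8*mu*L*Q / (pi*r^4)
Q = 254 mL/min = 4.23333e-06 m^3/s
dP = 357.657 Pa = 357.657 / 133.322 mmHg = 2.683 mmHg


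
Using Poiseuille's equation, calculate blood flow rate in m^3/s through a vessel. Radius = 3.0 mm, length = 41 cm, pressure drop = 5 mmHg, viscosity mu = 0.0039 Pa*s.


Q = pi*r^4*dP / (8*mu*L)
r = 0.003 m, L = 0.41 m
dP = 5 mmHg = 666.61 Pa
Q = 1.3261e-05 m^3/s


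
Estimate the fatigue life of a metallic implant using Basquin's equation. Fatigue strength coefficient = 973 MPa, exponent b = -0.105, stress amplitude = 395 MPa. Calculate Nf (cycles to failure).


sigma_a = sigma_f' * (2Nf)^b
2Nf = (sigma_a/sigma_f')^(1/b)
2Nf = (395/973)^(1/-0.105)
2Nf = 5354.5303
Nf = 2677


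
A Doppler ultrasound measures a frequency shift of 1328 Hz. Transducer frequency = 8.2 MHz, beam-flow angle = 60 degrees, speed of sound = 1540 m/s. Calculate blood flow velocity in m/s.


v = fd * c / (2 * f0 * cos(theta))
v = 1328 * 1540 / (2 * 8.2000e+06 * cos(60))
v = 0.2494 m/s


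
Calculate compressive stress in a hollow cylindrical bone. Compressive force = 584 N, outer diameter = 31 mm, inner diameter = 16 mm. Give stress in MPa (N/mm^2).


A = pi*(r_o^2 - r_i^2)
r_o = 15.5 mm, r_i = 8 mm
A = 553.706 mm^2
sigma = F/A = 584 / 553.706
sigma = 1.055 MPa


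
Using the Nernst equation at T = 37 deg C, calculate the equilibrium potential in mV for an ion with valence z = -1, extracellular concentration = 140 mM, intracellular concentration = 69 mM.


E = (RT/(zF)) * ln(C_out/C_in)
T = 37 + 273.15 = 310.15 K
E = (8.314 * 310.15 / (-1 * 96485)) * ln(140/69)
E = -18.91 mV


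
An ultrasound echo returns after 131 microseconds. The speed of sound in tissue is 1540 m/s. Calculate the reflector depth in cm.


depth = c * t / 2
t = 131 us = 1.3100e-04 s
depth = 1540 * 1.3100e-04 / 2
depth = 0.10087 m = 10.087 cm


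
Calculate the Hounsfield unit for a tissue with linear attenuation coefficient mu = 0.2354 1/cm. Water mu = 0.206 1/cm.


HU = ((mu_tissue - mu_water) / mu_water) * 1000
HU = ((0.2354 - 0.206) / 0.206) * 1000
HU = 142.7


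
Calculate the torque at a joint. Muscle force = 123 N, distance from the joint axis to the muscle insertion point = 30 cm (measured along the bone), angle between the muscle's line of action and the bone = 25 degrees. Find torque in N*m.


Torque = F * d * sin(theta)   (moment arm = d*sin(theta))
d = 30 cm = 0.3 m
Torque = 123 * 0.3 * sin(25)
Torque = 15.59 N*m


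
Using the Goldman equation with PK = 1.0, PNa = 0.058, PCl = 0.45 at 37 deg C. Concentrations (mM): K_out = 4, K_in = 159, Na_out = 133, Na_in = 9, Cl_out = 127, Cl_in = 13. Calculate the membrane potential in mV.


Vm = (RT/F)*ln((PK*Ko + PNa*Nao + PCl*Cli)/(PK*Ki + PNa*Nai + PCl*Clo))
Numer = 17.564, Denom = 216.672
Vm = -67.15 mV


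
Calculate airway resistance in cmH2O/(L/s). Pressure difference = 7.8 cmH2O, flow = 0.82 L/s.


R = dP / flow
R = 7.8 / 0.82
R = 9.512 cmH2O/(L/s)


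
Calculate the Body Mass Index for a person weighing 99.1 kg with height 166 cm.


BMI = weight / height^2
height = 166 cm = 1.66 m
BMI = 99.1 / 1.66^2
BMI = 35.96 kg/m^2


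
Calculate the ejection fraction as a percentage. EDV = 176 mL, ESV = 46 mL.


SV = EDV - ESV = 176 - 46 = 130 mL
EF = SV/EDV * 100 = 130/176 * 100
EF = 73.86%


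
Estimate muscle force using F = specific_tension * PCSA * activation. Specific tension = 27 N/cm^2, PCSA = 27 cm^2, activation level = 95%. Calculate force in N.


F = sigma * PCSA * activation
F = 27 * 27 * 0.95
F = 692.5 N


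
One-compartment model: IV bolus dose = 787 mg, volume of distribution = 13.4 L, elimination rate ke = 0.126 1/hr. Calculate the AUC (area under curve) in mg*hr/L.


C0 = Dose/Vd = 787/13.4 = 58.7313 mg/L
AUC = C0/ke = 58.7313/0.126
AUC = 466.1 mg*hr/L


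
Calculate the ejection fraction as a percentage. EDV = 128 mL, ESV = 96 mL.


SV = EDV - ESV = 128 - 96 = 32 mL
EF = SV/EDV * 100 = 32/128 * 100
EF = 25%


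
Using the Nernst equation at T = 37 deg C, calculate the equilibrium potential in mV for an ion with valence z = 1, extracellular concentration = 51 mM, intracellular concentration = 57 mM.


E = (RT/(zF)) * ln(C_out/C_in)
T = 37 + 273.15 = 310.15 K
E = (8.314 * 310.15 / (1 * 96485)) * ln(51/57)
E = -2.973 mV


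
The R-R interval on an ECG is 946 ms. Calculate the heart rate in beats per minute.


HR = 60 / RR_interval(s)
RR = 946 ms = 0.946 s
HR = 60 / 0.946 = 63.42 bpm


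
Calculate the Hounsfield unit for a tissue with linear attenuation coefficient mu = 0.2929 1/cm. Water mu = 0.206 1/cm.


HU = ((mu_tissue - mu_water) / mu_water) * 1000
HU = ((0.2929 - 0.206) / 0.206) * 1000
HU = 421.8


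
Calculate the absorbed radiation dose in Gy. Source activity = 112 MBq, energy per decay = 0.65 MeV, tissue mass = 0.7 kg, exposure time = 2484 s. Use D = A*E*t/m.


A = 112 MBq = 1.1200e+08 Bq
E = 0.65 MeV = 1.0413e-13 J
D = A*E*t/m = 1.1200e+08*1.0413e-13*2484/0.7
D = 0.04139 Gy


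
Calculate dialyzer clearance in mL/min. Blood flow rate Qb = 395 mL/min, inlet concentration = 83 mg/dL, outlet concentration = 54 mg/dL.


K = Qb * (Cb_in - Cb_out) / Cb_in
K = 395 * (83 - 54) / 83
K = 138 mL/min


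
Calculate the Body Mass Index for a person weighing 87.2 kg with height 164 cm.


BMI = weight / height^2
height = 164 cm = 1.64 m
BMI = 87.2 / 1.64^2
BMI = 32.42 kg/m^2
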